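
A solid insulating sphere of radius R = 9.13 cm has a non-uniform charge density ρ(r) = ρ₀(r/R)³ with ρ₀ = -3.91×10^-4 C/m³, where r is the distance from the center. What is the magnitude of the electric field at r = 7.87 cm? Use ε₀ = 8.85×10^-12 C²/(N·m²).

|E| = 3.71e5 N/C

Take a concentric spherical Gaussian surface of radius r = 7.87 cm (r < R).
Q_enc = ∫₀^r ρ(r')·4πr'² dr' = (4πρ₀/R³) ∫₀^r r'^5 dr' = 4πρ₀ r^6/(6·R³) = -2.557e-7 C.
Since E is radial and uniform over the Gaussian sphere, Φ = E·4πr² = Q_enc/ε₀.
E = |Q_enc|/(4πε₀r²) = (2.557e-7)/(4π·8.85×10^-12·(0.0787)²) = 3.71×10^5 N/C.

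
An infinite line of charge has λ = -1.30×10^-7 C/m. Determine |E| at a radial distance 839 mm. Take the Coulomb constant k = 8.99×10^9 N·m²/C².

Take a coaxial cylindrical Gaussian surface of radius r = 839 mm and length L.
Q_enc = λL, so λ_enc = -1.30×10^-7 C/m.
Applying ∮E·dA = Q_enc/ε₀ with the end caps contributing no flux:
E = 2k|λ_enc|/r = 2(8.99×10^9)(1.30×10^-7)/(0.839) = 2.79×10^3 N/C.

E = 2.79e3 N/C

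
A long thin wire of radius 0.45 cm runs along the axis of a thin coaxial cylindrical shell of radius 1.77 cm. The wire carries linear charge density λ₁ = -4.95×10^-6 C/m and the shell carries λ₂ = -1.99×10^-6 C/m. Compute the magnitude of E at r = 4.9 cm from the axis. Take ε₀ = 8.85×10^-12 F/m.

Take a coaxial cylindrical Gaussian surface of radius r = 4.9 cm and length L (r > 1.77 cm, enclosing both).
λ_enc = λ₁ + λ₂ = (-4.95×10^-6) + (-1.99×10^-6) = -6.94×10^-6 C/m.
By Gauss's law (flux through the curved wall only), E·2πrL = λ_enc L/ε₀.
E = |λ_enc|/(2πε₀r) = (6.94×10^-6)/(2π·8.85×10^-12·0.049) = 2.55×10^6 N/C.

|E| ≈ 2.55×10^6 N/C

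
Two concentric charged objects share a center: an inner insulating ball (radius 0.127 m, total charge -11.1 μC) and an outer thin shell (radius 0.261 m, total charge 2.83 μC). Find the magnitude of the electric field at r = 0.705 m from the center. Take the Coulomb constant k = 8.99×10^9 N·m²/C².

Take a concentric spherical Gaussian surface of radius r = 0.705 m (r > 0.261 m, enclosing both).
Q_enc = (-11.1 μC) + (2.83 μC) = -8.27×10^-6 C.
Since E is radial and uniform over the Gaussian sphere, Φ = E·4πr² = Q_enc/ε₀.
E = k|Q_enc|/r² = (8.99×10^9)(8.27e-6)/(0.705)² = 1.50×10^5 N/C.

|E| ≈ 1.50e5 N/C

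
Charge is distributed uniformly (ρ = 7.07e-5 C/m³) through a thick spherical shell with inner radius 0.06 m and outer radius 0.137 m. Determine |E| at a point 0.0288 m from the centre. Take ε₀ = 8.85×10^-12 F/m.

E = 0 (no enclosed charge)

By spherical symmetry E is radial; choose a Gaussian sphere of radius r = 0.0288 m (r < 0.06 m, inside the empty cavity).
Q_enc = 0 (all charge lies at larger r); Gauss's law gives E = 0.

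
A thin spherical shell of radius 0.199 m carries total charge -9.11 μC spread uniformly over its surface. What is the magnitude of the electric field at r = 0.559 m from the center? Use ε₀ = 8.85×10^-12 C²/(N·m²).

|E| ≈ 2.62×10^5 V/m

Take a concentric spherical Gaussian surface of radius r = 0.559 m (r > 0.199 m).
The entire shell is enclosed: Q_enc = -9.11e-6 C.
Since E is radial and uniform over the Gaussian sphere, Φ = E·4πr² = Q_enc/ε₀.
E = |Q_enc|/(4πε₀r²) = (9.11×10^-6)/(4π·8.85×10^-12·(0.559)²) = 2.62×10^5 N/C.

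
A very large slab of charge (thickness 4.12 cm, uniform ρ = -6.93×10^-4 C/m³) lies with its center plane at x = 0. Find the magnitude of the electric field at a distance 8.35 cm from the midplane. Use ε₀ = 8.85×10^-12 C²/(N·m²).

|E| = 1.61×10^6 N/C

The point |x| = 8.35 cm lies outside the slab (half-thickness 0.0206 m). A symmetric pillbox spanning the full slab encloses Q_enc = ρ·d·A.
Flux = 2EA ⇒ E = |ρ|d/(2ε₀), independent of distance outside.
E = (6.93×10^-4)(0.0412)/(2·8.85×10^-12) = 1.61×10^6 N/C.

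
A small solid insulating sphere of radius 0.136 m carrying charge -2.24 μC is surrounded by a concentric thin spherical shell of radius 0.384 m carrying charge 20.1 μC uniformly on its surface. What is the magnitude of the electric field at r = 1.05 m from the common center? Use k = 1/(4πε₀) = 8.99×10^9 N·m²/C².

E ≈ 1.46×10^5 V/m

By spherical symmetry E is radial; choose a Gaussian sphere of radius r = 1.05 m (r > 0.384 m, enclosing both).
Q_enc = (-2.24 μC) + (20.1 μC) = 1.786×10^-5 C.
Applying ∮E·dA = Q_enc/ε₀ with Φ = E(4πr²):
E = k|Q_enc|/r² = (8.99×10^9)(1.786×10^-5)/(1.05)² = 1.46×10^5 N/C.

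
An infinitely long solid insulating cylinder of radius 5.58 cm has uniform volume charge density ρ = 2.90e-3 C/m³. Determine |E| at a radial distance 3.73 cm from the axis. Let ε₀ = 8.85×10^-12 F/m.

By cylindrical symmetry E is radial; use a coaxial Gaussian cylinder of radius 3.73 cm and length L (r < R).
Enclosed charge per unit length: λ_enc = ρ·πr² = (2.90×10^-3)π(0.0373)² = 1.268×10^-5 C/m.
Applying ∮E·dA = Q_enc/ε₀ with the end caps contributing no flux:
E = |λ_enc|/(2πε₀r) = (1.268×10^-5)/(2π·8.85×10^-12·0.0373) = 6.11×10^6 N/C.

|E| = 6.11e6 V/m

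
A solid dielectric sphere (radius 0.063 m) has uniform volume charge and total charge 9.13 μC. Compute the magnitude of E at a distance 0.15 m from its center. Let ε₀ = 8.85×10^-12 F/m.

3.65×10^6 N/C

Symmetry ⇒ E = E(r) r̂. Gaussian sphere of radius r = 0.15 m (r > R, so the entire charge is enclosed).
Q_enc = 9.13 μC = 9.13×10^-6 C.
Applying ∮E·dA = Q_enc/ε₀ with Φ = E(4πr²):
E = |Q_enc|/(4πε₀r²) = (9.13×10^-6)/(4π·8.85×10^-12·(0.15)²) = 3.65×10^6 N/C.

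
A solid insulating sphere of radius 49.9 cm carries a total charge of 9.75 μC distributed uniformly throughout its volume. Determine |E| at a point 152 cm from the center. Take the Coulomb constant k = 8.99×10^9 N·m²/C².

E = 3.79e4 N/C

Use a concentric Gaussian sphere at r = 152 cm (r > R, so the entire charge is enclosed).
Q_enc = 9.75 μC = 9.75e-6 C.
Applying ∮E·dA = Q_enc/ε₀ with Φ = E(4πr²):
E = k|Q_enc|/r² = (8.99×10^9)(9.75e-6)/(1.52)² = 3.79×10^4 N/C.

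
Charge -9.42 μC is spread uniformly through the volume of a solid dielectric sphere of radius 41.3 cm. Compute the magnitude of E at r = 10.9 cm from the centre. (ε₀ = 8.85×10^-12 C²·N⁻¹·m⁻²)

Symmetry ⇒ E = E(r) r̂. Gaussian sphere of radius r = 10.9 cm (r < R).
Only the charge within r is enclosed: Q_enc = Q·(r/R)³ = (-9.42 μC)·(10.9 cm/41.3 cm)³ = -1.732×10^-7 C.
Gauss's law: E·4πr² = Q_enc/ε₀.
E = |Q_enc|/(4πε₀r²) = (1.732×10^-7)/(4π·8.85×10^-12·(0.109)²) = 1.31e5 N/C.

1.31e5 N/C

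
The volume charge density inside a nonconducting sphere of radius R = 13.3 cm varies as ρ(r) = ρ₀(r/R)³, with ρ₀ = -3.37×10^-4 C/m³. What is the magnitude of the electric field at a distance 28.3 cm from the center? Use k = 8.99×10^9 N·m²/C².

Use a concentric Gaussian sphere at r = 28.3 cm (r > R, all charge enclosed).
Q_enc = 4π ∫₀^R ρ₀(r'/R)^3 r'² dr' = 4πρ₀R³/6 = -1.661×10^-6 C.
Gauss's law: E·4πr² = Q_enc/ε₀.
E = k|Q_enc|/r² = (8.99×10^9)(1.661e-6)/(0.283)² = 1.86×10^5 N/C.

1.86×10^5 N/C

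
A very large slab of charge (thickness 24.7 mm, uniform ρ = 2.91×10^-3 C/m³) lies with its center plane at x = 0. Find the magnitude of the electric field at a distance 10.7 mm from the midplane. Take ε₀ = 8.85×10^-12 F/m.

E = 3.52×10^6 V/m

By symmetry E is perpendicular to the slab. A Gaussian pillbox from −10.7 mm to +10.7 mm (face area A) lies entirely within the slab.
Q_enc = ρ·(2x)·A and flux = 2EA, so 2EA = 2ρxA/ε₀ ⇒ E = |ρ|x/ε₀.
E = (2.91e-3)(0.0107)/(8.85×10^-12) = 3.52×10^6 N/C.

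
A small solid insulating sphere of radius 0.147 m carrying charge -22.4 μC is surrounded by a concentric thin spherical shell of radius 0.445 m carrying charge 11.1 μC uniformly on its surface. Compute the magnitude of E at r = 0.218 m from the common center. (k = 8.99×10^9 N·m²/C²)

Use a concentric Gaussian sphere at r = 0.218 m (between the bodies, 0.147 m < r < 0.445 m).
Only the inner charge is enclosed; the outer shell contributes nothing inside itself. Q_enc = -22.4 μC = -2.24e-5 C.
Applying ∮E·dA = Q_enc/ε₀ with Φ = E(4πr²):
E = k|Q_enc|/r² = (8.99×10^9)(2.24×10^-5)/(0.218)² = 4.24×10^6 N/C.

|E| ≈ 4.24×10^6 V/m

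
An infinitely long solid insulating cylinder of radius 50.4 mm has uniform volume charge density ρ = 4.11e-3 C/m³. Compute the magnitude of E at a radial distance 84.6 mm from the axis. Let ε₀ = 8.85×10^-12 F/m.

E = 6.97×10^6 N/C

Coaxial Gaussian cylinder, radius r = 84.6 mm, length L (r > 50.4 mm, full cross-section enclosed).
λ_enc = ρ·πR² = (4.11e-3)π(0.0504)² = 3.28×10^-5 C/m.
By Gauss's law (flux through the curved wall only), E·2πrL = λ_enc L/ε₀.
E = |λ_enc|/(2πε₀r) = (3.28e-5)/(2π·8.85×10^-12·0.0846) = 6.97×10^6 N/C.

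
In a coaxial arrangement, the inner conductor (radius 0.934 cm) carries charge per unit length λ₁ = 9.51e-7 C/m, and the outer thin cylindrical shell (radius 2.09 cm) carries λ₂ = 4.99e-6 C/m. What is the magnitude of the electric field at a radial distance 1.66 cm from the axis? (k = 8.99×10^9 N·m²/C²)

Coaxial Gaussian cylinder, radius r = 1.66 cm, length L (between the conductors, 0.934 cm < r < 2.09 cm).
The shell at 2.09 cm lies outside the Gaussian surface, so λ_enc = λ₁ = 9.51×10^-7 C/m.
Gauss's law: E·2πrL = λ_enc L/ε₀.
E = 2k|λ_enc|/r = 2(8.99×10^9)(9.51×10^-7)/(0.0166) = 1.03×10^6 N/C.

|E| ≈ 1.03e6 V/m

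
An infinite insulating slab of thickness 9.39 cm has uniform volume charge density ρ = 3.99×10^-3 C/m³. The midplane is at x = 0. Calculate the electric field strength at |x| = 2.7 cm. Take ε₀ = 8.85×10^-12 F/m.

|E| = 1.22×10^7 V/m

By symmetry E is perpendicular to the slab. A Gaussian pillbox from −2.7 cm to +2.7 cm (face area A) lies entirely within the slab.
Q_enc = ρ·(2x)·A and flux = 2EA, so 2EA = 2ρxA/ε₀ ⇒ E = |ρ|x/ε₀.
E = (3.99×10^-3)(0.027)/(8.85×10^-12) = 1.22×10^7 N/C.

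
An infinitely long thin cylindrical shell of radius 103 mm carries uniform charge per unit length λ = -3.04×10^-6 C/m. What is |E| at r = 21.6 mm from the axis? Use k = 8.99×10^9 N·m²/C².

By cylindrical symmetry E is radial; use a coaxial Gaussian cylinder of radius 21.6 mm and length L (r < 103 mm, inside the shell).
No charge is enclosed, so Gauss's law gives E·2πrL = 0 ⇒ E = 0.

E = 0 (no enclosed charge)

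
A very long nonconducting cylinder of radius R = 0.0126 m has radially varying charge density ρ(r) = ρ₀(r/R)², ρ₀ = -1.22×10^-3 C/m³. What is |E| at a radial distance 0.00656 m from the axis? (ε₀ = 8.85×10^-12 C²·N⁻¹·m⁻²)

Take a coaxial cylindrical Gaussian surface of radius r = 0.00656 m and length L (r < R).
Integrating ρ over the cross-section to radius r: λ_enc = (2πρ₀/R²) ∫₀^r r'^3 dr' = 2πρ₀ r^4/(4·R²) = -2.235×10^-8 C/m.
Since E is radial and uniform over the curved surface, Φ = E·2πrL = Q_enc/ε₀ = λ_enc L/ε₀.
E = |λ_enc|/(2πε₀r) = (2.235×10^-8)/(2π·8.85×10^-12·0.00656) = 6.13×10^4 N/C.

|E| ≈ 6.13×10^4 N/C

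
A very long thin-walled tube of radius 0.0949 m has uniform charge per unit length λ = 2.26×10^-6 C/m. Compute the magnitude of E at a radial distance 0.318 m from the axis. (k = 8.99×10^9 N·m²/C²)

E ≈ 1.28e5 N/C

Take a coaxial cylindrical Gaussian surface of radius r = 0.318 m and length L (r > 0.0949 m).
The full line charge is enclosed: λ_enc = 2.26×10^-6 C/m.
Applying ∮E·dA = Q_enc/ε₀ with the end caps contributing no flux:
E = 2k|λ_enc|/r = 2(8.99×10^9)(2.26×10^-6)/(0.318) = 1.28×10^5 N/C.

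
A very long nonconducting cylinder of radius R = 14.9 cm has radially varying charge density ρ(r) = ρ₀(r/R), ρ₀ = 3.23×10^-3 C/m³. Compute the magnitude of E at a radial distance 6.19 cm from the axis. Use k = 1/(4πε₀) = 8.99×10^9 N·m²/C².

By cylindrical symmetry E is radial; use a coaxial Gaussian cylinder of radius 6.19 cm and length L (r < R).
λ_enc = ∫₀^r ρ(r')·2πr' dr' = (2πρ₀/R)·r^3/3 = 1.077e-5 C/m.
Since E is radial and uniform over the curved surface, Φ = E·2πrL = Q_enc/ε₀ = λ_enc L/ε₀.
E = 2k|λ_enc|/r = 2(8.99×10^9)(1.077×10^-5)/(0.0619) = 3.13×10^6 N/C.

|E| = 3.13e6 N/C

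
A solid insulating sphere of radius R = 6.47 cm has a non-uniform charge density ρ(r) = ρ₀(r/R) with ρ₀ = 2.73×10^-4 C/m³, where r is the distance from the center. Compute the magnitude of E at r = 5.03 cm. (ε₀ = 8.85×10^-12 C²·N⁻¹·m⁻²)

Symmetry ⇒ E = E(r) r̂. Gaussian sphere of radius r = 5.03 cm (r < R).
Q_enc = ∫₀^r ρ(r')·4πr'² dr' = (4πρ₀/R) ∫₀^r r'^3 dr' = 4πρ₀ r^4/(4·R) = 8.486e-8 C.
Gauss's law: E·4πr² = Q_enc/ε₀.
E = |Q_enc|/(4πε₀r²) = (8.486×10^-8)/(4π·8.85×10^-12·(0.0503)²) = 3.02×10^5 N/C.

E = 3.02×10^5 N/C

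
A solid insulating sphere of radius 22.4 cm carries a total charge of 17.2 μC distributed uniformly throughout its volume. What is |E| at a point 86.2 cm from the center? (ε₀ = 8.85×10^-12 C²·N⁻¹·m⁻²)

Use a concentric Gaussian sphere at r = 86.2 cm (r > R, so the entire charge is enclosed).
Q_enc = 17.2 μC = 1.72×10^-5 C.
Since E is radial and uniform over the Gaussian sphere, Φ = E·4πr² = Q_enc/ε₀.
E = |Q_enc|/(4πε₀r²) = (1.72×10^-5)/(4π·8.85×10^-12·(0.862)²) = 2.08×10^5 N/C.

E = 2.08e5 V/m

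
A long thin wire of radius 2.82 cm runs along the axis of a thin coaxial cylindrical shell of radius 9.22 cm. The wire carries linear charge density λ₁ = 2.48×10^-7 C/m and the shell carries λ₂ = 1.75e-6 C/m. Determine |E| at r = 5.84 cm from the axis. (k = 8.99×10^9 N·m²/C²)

|E| ≈ 7.64×10^4 V/m

By cylindrical symmetry E is radial; use a coaxial Gaussian cylinder of radius 5.84 cm and length L (between the conductors, 2.82 cm < r < 9.22 cm).
Only the inner wire is enclosed; the outer shell contributes nothing inside itself. λ_enc = λ₁ = 2.48e-7 C/m.
Applying ∮E·dA = Q_enc/ε₀ with the end caps contributing no flux:
E = 2k|λ_enc|/r = 2(8.99×10^9)(2.48×10^-7)/(0.0584) = 7.64e4 N/C.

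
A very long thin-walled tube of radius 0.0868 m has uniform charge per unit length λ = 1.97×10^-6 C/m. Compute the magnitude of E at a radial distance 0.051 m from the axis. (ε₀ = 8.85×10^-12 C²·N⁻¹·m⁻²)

E = 0 (no enclosed charge)

Coaxial Gaussian cylinder, radius r = 0.051 m, length L (r < 0.0868 m, inside the shell).
No charge is enclosed, so Gauss's law gives E·2πrL = 0 ⇒ E = 0.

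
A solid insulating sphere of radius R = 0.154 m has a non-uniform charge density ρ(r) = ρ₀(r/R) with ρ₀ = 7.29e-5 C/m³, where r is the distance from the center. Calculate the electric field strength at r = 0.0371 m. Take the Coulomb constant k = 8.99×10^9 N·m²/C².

Take a concentric spherical Gaussian surface of radius r = 0.0371 m (r < R).
Q_enc = ∫₀^r ρ(r')·4πr'² dr' = (4πρ₀/R) ∫₀^r r'^3 dr' = 4πρ₀ r^4/(4·R) = 2.817×10^-9 C.
Since E is radial and uniform over the Gaussian sphere, Φ = E·4πr² = Q_enc/ε₀.
E = k|Q_enc|/r² = (8.99×10^9)(2.817×10^-9)/(0.0371)² = 1.84×10^4 N/C.

E ≈ 1.84e4 V/m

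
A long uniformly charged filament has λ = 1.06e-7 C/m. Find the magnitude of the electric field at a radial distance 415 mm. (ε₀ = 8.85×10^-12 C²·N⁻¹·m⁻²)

E = 4.59×10^3 V/m

By cylindrical symmetry E is radial; use a coaxial Gaussian cylinder of radius 415 mm and length L.
Q_enc = λL, so λ_enc = 1.06×10^-7 C/m.
Gauss's law: E·2πrL = λ_enc L/ε₀.
E = |λ_enc|/(2πε₀r) = (1.06×10^-7)/(2π·8.85×10^-12·0.415) = 4.59e3 N/C.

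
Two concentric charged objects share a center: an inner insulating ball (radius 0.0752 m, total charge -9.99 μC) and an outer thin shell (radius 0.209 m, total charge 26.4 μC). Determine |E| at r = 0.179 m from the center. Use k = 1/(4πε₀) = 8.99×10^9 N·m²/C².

Take a concentric spherical Gaussian surface of radius r = 0.179 m (between the bodies, 0.0752 m < r < 0.209 m).
The shell at 0.209 m lies outside the Gaussian surface, so Q_enc = -9.99 μC = -9.99×10^-6 C.
Since E is radial and uniform over the Gaussian sphere, Φ = E·4πr² = Q_enc/ε₀.
E = k|Q_enc|/r² = (8.99×10^9)(9.99×10^-6)/(0.179)² = 2.80e6 N/C.

E = 2.80×10^6 N/C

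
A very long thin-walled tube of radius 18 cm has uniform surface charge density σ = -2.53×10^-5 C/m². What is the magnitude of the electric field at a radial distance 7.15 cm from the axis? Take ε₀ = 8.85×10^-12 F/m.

Choose a coaxial cylinder of radius r = 7.15 cm (arbitrary length L) as the Gaussian surface (r < 18 cm, inside the shell).
No charge is enclosed, so Gauss's law gives E·2πrL = 0 ⇒ E = 0.

E = 0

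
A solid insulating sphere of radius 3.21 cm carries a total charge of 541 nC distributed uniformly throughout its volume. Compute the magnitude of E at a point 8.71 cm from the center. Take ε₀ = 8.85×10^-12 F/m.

|E| ≈ 6.41×10^5 N/C

Symmetry ⇒ E = E(r) r̂. Gaussian sphere of radius r = 8.71 cm (r > R, so the entire charge is enclosed).
Q_enc = 541 nC = 5.41e-7 C.
By Gauss's law, ∮E·dA = E·4πr² = Q_enc/ε₀.
E = |Q_enc|/(4πε₀r²) = (5.41×10^-7)/(4π·8.85×10^-12·(0.0871)²) = 6.41×10^5 N/C.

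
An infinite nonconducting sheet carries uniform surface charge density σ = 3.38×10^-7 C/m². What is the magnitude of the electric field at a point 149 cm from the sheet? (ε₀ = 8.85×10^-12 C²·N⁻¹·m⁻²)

|E| = 1.91e4 N/C

By planar symmetry E is perpendicular to the sheet and uniform; use a Gaussian pillbox with flat faces of area A on each side of the sheet.
Only the two end caps contribute flux: Φ = 2EA. With Q_enc = σA, Gauss's law gives E = |σ|/(2ε₀).
E = |σ|/(2ε₀) = (3.38×10^-7)/(2·8.85×10^-12) = 1.91×10^4 N/C.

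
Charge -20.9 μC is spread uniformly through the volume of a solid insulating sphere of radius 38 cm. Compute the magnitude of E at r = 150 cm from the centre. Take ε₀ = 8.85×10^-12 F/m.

8.35e4 V/m

By spherical symmetry E is radial; choose a Gaussian sphere of radius r = 150 cm (r > R, so the entire charge is enclosed).
Q_enc = -20.9 μC = -2.09e-5 C.
Gauss's law: E·4πr² = Q_enc/ε₀.
E = |Q_enc|/(4πε₀r²) = (2.09×10^-5)/(4π·8.85×10^-12·(1.5)²) = 8.35e4 N/C.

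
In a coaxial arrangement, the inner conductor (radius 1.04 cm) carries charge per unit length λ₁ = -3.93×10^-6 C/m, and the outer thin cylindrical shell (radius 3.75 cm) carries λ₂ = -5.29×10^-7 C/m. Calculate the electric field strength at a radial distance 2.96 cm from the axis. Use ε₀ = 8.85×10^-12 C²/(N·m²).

E = 2.39×10^6 N/C

Coaxial Gaussian cylinder, radius r = 2.96 cm, length L (between the conductors, 1.04 cm < r < 3.75 cm).
Only the inner wire is enclosed; the outer shell contributes nothing inside itself. λ_enc = λ₁ = -3.93×10^-6 C/m.
By Gauss's law (flux through the curved wall only), E·2πrL = λ_enc L/ε₀.
E = |λ_enc|/(2πε₀r) = (3.93×10^-6)/(2π·8.85×10^-12·0.0296) = 2.39×10^6 N/C.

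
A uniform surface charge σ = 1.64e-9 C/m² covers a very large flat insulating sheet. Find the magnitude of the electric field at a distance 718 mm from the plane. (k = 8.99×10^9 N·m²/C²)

By planar symmetry E is perpendicular to the sheet and uniform; use a Gaussian pillbox with flat faces of area A on each side of the sheet.
Only the two end caps contribute flux: Φ = 2EA. With Q_enc = σA, Gauss's law gives E = |σ|/(2ε₀).
E = 2πk|σ| = 2π(8.99×10^9)(1.64e-9) = 92.6 N/C.

|E| ≈ 92.6 V/m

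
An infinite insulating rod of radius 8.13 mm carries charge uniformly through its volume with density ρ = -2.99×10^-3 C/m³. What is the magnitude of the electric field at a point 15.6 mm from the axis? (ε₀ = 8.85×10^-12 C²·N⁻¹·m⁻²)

By cylindrical symmetry E is radial; use a coaxial Gaussian cylinder of radius 15.6 mm and length L (r > 8.13 mm, full cross-section enclosed).
λ_enc = ρ·πR² = (-2.99×10^-3)π(0.00813)² = -6.209×10^-7 C/m.
By Gauss's law (flux through the curved wall only), E·2πrL = λ_enc L/ε₀.
E = |λ_enc|/(2πε₀r) = (6.209×10^-7)/(2π·8.85×10^-12·0.0156) = 7.16×10^5 N/C.

|E| = 7.16×10^5 V/m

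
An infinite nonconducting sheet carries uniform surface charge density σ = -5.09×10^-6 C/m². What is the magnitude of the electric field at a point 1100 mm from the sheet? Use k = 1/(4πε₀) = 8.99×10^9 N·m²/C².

|E| ≈ 2.88e5 V/m

Choose a cylindrical pillbox piercing the sheet, end faces (area A) parallel to it.
Only the two end caps contribute flux: Φ = 2EA. With Q_enc = σA, Gauss's law gives E = |σ|/(2ε₀).
E = 2πk|σ| = 2π(8.99×10^9)(5.09×10^-6) = 2.88×10^5 N/C.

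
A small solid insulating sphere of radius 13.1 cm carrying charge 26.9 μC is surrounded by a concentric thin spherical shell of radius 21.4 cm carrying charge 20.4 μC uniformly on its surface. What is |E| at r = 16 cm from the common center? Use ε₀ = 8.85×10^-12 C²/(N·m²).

Symmetry ⇒ E = E(r) r̂. Gaussian sphere of radius r = 16 cm (between the bodies, 13.1 cm < r < 21.4 cm).
The shell at 21.4 cm lies outside the Gaussian surface, so Q_enc = 26.9 μC = 2.69×10^-5 C.
Since E is radial and uniform over the Gaussian sphere, Φ = E·4πr² = Q_enc/ε₀.
E = |Q_enc|/(4πε₀r²) = (2.69e-5)/(4π·8.85×10^-12·(0.16)²) = 9.45e6 N/C.

|E| ≈ 9.45e6 N/C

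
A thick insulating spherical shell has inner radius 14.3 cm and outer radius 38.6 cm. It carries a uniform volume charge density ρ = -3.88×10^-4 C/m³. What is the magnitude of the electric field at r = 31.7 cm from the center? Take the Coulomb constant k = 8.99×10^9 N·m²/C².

|E| = 4.21×10^6 N/C

By spherical symmetry E is radial; choose a Gaussian sphere of radius r = 31.7 cm (within the shell material, 14.3 cm < r < 38.6 cm).
Enclosed charge is the volume from a to r: Q_enc = (4π/3)ρ(r³ − a³) = -4.702×10^-5 C.
Gauss's law: E·4πr² = Q_enc/ε₀.
E = k|Q_enc|/r² = (8.99×10^9)(4.702e-5)/(0.317)² = 4.21×10^6 N/C.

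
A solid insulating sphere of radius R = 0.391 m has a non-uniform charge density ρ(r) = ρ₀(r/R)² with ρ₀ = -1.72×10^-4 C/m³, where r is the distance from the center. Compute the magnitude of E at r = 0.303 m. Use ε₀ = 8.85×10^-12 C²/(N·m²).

|E| ≈ 7.07e5 V/m

Use a concentric Gaussian sphere at r = 0.303 m (r < R).
Q_enc = ∫₀^r ρ(r')·4πr'² dr' = (4πρ₀/R²) ∫₀^r r'^4 dr' = 4πρ₀ r^5/(5·R²) = -7.222e-6 C.
By Gauss's law, ∮E·dA = E·4πr² = Q_enc/ε₀.
E = |Q_enc|/(4πε₀r²) = (7.222×10^-6)/(4π·8.85×10^-12·(0.303)²) = 7.07×10^5 N/C.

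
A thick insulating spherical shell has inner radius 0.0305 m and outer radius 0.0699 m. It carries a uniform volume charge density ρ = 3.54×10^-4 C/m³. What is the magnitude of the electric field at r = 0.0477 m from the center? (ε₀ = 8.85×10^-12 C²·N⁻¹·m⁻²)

By spherical symmetry E is radial; choose a Gaussian sphere of radius r = 0.0477 m (within the shell material, 0.0305 m < r < 0.0699 m).
Enclosed charge is the volume from a to r: Q_enc = (4π/3)ρ(r³ − a³) = 1.189×10^-7 C.
Applying ∮E·dA = Q_enc/ε₀ with Φ = E(4πr²):
E = |Q_enc|/(4πε₀r²) = (1.189×10^-7)/(4π·8.85×10^-12·(0.0477)²) = 4.70e5 N/C.

|E| = 4.70×10^5 N/C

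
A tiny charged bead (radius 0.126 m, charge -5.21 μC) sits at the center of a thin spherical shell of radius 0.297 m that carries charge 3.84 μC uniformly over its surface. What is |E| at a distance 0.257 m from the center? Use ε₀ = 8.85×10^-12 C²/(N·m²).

By spherical symmetry E is radial; choose a Gaussian sphere of radius r = 0.257 m (between the bodies, 0.126 m < r < 0.297 m).
Only the inner charge is enclosed; the outer shell contributes nothing inside itself. Q_enc = -5.21 μC = -5.21×10^-6 C.
Since E is radial and uniform over the Gaussian sphere, Φ = E·4πr² = Q_enc/ε₀.
E = |Q_enc|/(4πε₀r²) = (5.21e-6)/(4π·8.85×10^-12·(0.257)²) = 7.09e5 N/C.

7.09×10^5 V/m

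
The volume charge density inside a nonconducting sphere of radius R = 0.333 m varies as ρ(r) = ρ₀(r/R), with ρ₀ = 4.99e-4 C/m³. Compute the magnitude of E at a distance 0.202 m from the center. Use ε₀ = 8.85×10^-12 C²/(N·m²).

|E| ≈ 1.73×10^6 N/C

Take a concentric spherical Gaussian surface of radius r = 0.202 m (r < R).
Integrate the density: Q_enc = 4π ∫₀^r ρ₀(r'/R)^1 r'² dr' = 4πρ₀ r^4/(4·R) = 7.838e-6 C.
Applying ∮E·dA = Q_enc/ε₀ with Φ = E(4πr²):
E = |Q_enc|/(4πε₀r²) = (7.838×10^-6)/(4π·8.85×10^-12·(0.202)²) = 1.73e6 N/C.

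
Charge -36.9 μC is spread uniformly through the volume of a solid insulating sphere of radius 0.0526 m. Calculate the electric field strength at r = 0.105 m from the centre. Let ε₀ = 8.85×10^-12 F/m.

E = 3.01×10^7 N/C

Take a concentric spherical Gaussian surface of radius r = 0.105 m (r > R, so the entire charge is enclosed).
Q_enc = -36.9 μC = -3.69e-5 C.
By Gauss's law, ∮E·dA = E·4πr² = Q_enc/ε₀.
E = |Q_enc|/(4πε₀r²) = (3.69e-5)/(4π·8.85×10^-12·(0.105)²) = 3.01e7 N/C.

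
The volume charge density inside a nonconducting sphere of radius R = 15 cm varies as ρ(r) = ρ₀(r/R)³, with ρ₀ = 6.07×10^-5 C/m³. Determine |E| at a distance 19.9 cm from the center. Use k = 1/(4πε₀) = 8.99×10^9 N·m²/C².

E = 9.74×10^4 V/m

Take a concentric spherical Gaussian surface of radius r = 19.9 cm (r > R, all charge enclosed).
Q_enc = 4π ∫₀^R ρ₀(r'/R)^3 r'² dr' = 4πρ₀R³/6 = 4.291×10^-7 C.
Gauss's law: E·4πr² = Q_enc/ε₀.
E = k|Q_enc|/r² = (8.99×10^9)(4.291e-7)/(0.199)² = 9.74×10^4 N/C.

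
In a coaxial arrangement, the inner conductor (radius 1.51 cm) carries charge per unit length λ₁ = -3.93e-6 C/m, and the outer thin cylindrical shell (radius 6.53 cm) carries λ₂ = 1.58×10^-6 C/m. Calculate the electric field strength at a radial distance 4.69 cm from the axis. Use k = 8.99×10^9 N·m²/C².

By cylindrical symmetry E is radial; use a coaxial Gaussian cylinder of radius 4.69 cm and length L (between the conductors, 1.51 cm < r < 6.53 cm).
The shell at 6.53 cm lies outside the Gaussian surface, so λ_enc = λ₁ = -3.93×10^-6 C/m.
By Gauss's law (flux through the curved wall only), E·2πrL = λ_enc L/ε₀.
E = 2k|λ_enc|/r = 2(8.99×10^9)(3.93×10^-6)/(0.0469) = 1.51×10^6 N/C.

E = 1.51×10^6 V/m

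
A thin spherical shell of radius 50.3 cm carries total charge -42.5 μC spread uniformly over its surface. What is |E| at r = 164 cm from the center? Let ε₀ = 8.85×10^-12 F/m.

|E| = 1.42e5 N/C

Symmetry ⇒ E = E(r) r̂. Gaussian sphere of radius r = 164 cm (r > 50.3 cm).
The entire shell is enclosed: Q_enc = -4.25e-5 C.
Applying ∮E·dA = Q_enc/ε₀ with Φ = E(4πr²):
E = |Q_enc|/(4πε₀r²) = (4.25e-5)/(4π·8.85×10^-12·(1.64)²) = 1.42×10^5 N/C.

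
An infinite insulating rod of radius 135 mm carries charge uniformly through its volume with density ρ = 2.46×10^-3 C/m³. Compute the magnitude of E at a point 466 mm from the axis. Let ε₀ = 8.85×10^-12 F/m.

Choose a coaxial cylinder of radius r = 466 mm (arbitrary length L) as the Gaussian surface (r > 135 mm, full cross-section enclosed).
λ_enc = ρ·πR² = (2.46e-3)π(0.135)² = 1.408×10^-4 C/m.
Gauss's law: E·2πrL = λ_enc L/ε₀.
E = |λ_enc|/(2πε₀r) = (1.408×10^-4)/(2π·8.85×10^-12·0.466) = 5.44e6 N/C.

|E| ≈ 5.44×10^6 N/C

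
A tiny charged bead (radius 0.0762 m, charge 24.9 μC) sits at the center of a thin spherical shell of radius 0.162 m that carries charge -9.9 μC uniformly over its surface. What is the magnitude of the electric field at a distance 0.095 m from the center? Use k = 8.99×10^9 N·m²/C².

By spherical symmetry E is radial; choose a Gaussian sphere of radius r = 0.095 m (between the bodies, 0.0762 m < r < 0.162 m).
Only the inner charge is enclosed; the outer shell contributes nothing inside itself. Q_enc = 24.9 μC = 2.49×10^-5 C.
Since E is radial and uniform over the Gaussian sphere, Φ = E·4πr² = Q_enc/ε₀.
E = k|Q_enc|/r² = (8.99×10^9)(2.49×10^-5)/(0.095)² = 2.48×10^7 N/C.

2.48×10^7 N/C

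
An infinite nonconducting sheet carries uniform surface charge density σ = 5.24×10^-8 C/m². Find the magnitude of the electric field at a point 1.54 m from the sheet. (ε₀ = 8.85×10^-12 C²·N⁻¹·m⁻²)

Choose a cylindrical pillbox piercing the sheet, end faces (area A) parallel to it.
Flux Φ = 2EA and Q_enc = σA, so 2EA = σA/ε₀ ⇒ E = |σ|/(2ε₀), independent of distance.
E = |σ|/(2ε₀) = (5.24e-8)/(2·8.85×10^-12) = 2.96e3 N/C.

|E| ≈ 2.96e3 V/m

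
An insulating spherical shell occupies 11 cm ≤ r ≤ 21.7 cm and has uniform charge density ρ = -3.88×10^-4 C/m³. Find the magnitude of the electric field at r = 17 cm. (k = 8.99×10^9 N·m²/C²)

Use a concentric Gaussian sphere at r = 17 cm (within the shell material, 11 cm < r < 21.7 cm).
Only the shell between 11 cm and r is enclosed: Q_enc = ρ·(4π/3)(r³ − a³) = (-3.88e-4)·(4π/3)·((0.17)³ − (0.11)³) = -5.822e-6 C.
By Gauss's law, ∮E·dA = E·4πr² = Q_enc/ε₀.
E = k|Q_enc|/r² = (8.99×10^9)(5.822e-6)/(0.17)² = 1.81×10^6 N/C.

E ≈ 1.81×10^6 N/C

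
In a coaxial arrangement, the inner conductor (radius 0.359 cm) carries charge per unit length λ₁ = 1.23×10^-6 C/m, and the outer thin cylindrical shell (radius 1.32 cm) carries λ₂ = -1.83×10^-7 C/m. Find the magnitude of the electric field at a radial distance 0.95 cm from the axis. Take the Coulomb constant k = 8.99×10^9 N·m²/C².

2.33×10^6 N/C

Coaxial Gaussian cylinder, radius r = 0.95 cm, length L (between the conductors, 0.359 cm < r < 1.32 cm).
Only the inner wire is enclosed; the outer shell contributes nothing inside itself. λ_enc = λ₁ = 1.23e-6 C/m.
Applying ∮E·dA = Q_enc/ε₀ with the end caps contributing no flux:
E = 2k|λ_enc|/r = 2(8.99×10^9)(1.23e-6)/(0.0095) = 2.33e6 N/C.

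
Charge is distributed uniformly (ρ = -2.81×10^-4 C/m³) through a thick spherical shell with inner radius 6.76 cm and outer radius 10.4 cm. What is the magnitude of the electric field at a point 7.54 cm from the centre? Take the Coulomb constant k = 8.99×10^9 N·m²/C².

E ≈ 2.23×10^5 V/m

Use a concentric Gaussian sphere at r = 7.54 cm (within the shell material, 6.76 cm < r < 10.4 cm).
Enclosed charge is the volume from a to r: Q_enc = (4π/3)ρ(r³ − a³) = -1.409×10^-7 C.
By Gauss's law, ∮E·dA = E·4πr² = Q_enc/ε₀.
E = k|Q_enc|/r² = (8.99×10^9)(1.409e-7)/(0.0754)² = 2.23×10^5 N/C.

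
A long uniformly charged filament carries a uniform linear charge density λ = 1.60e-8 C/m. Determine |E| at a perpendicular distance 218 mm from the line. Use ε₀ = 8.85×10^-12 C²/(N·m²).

Coaxial Gaussian cylinder, radius r = 218 mm, length L.
Q_enc = λL, so λ_enc = 1.60e-8 C/m.
Since E is radial and uniform over the curved surface, Φ = E·2πrL = Q_enc/ε₀ = λ_enc L/ε₀.
E = |λ_enc|/(2πε₀r) = (1.60e-8)/(2π·8.85×10^-12·0.218) = 1.32×10^3 N/C.

1.32e3 V/m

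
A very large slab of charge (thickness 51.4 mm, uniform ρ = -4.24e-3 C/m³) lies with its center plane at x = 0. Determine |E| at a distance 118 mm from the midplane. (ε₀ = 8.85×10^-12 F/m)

The point |x| = 118 mm lies outside the slab (half-thickness 0.0257 m). A symmetric pillbox spanning the full slab encloses Q_enc = ρ·d·A.
Flux = 2EA ⇒ E = |ρ|d/(2ε₀), independent of distance outside.
E = (4.24×10^-3)(0.0514)/(2·8.85×10^-12) = 1.23e7 N/C.

|E| = 1.23×10^7 N/C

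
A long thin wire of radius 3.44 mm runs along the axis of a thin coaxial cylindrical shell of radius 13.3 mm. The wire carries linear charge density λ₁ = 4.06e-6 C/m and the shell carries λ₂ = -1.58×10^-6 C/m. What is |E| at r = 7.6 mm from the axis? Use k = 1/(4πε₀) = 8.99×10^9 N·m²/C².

Coaxial Gaussian cylinder, radius r = 7.6 mm, length L (between the conductors, 3.44 mm < r < 13.3 mm).
The shell at 13.3 mm lies outside the Gaussian surface, so λ_enc = λ₁ = 4.06×10^-6 C/m.
Applying ∮E·dA = Q_enc/ε₀ with the end caps contributing no flux:
E = 2k|λ_enc|/r = 2(8.99×10^9)(4.06e-6)/(0.0076) = 9.61×10^6 N/C.

E ≈ 9.61e6 N/C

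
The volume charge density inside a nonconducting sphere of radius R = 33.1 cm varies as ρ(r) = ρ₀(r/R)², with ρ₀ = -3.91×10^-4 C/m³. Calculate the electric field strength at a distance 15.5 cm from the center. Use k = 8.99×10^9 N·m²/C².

|E| = 3.00e5 N/C

Take a concentric spherical Gaussian surface of radius r = 15.5 cm (r < R).
Q_enc = ∫₀^r ρ(r')·4πr'² dr' = (4πρ₀/R²) ∫₀^r r'^4 dr' = 4πρ₀ r^5/(5·R²) = -8.025×10^-7 C.
By Gauss's law, ∮E·dA = E·4πr² = Q_enc/ε₀.
E = k|Q_enc|/r² = (8.99×10^9)(8.025×10^-7)/(0.155)² = 3.00e5 N/C.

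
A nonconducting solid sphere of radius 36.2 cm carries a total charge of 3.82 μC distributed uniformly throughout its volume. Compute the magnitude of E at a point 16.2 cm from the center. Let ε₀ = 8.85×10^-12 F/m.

Take a concentric spherical Gaussian surface of radius r = 16.2 cm (r < R).
Only the charge within r is enclosed: Q_enc = Q·(r/R)³ = (3.82 μC)·(16.2 cm/36.2 cm)³ = 3.424×10^-7 C.
By Gauss's law, ∮E·dA = E·4πr² = Q_enc/ε₀.
E = |Q_enc|/(4πε₀r²) = (3.424e-7)/(4π·8.85×10^-12·(0.162)²) = 1.17×10^5 N/C.

|E| ≈ 1.17×10^5 V/m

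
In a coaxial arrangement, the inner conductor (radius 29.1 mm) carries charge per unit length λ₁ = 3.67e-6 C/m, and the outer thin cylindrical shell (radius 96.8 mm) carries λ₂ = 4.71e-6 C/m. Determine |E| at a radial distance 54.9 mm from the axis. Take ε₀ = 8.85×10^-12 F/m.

Choose a coaxial cylinder of radius r = 54.9 mm (arbitrary length L) as the Gaussian surface (between the conductors, 29.1 mm < r < 96.8 mm).
The shell at 96.8 mm lies outside the Gaussian surface, so λ_enc = λ₁ = 3.67×10^-6 C/m.
By Gauss's law (flux through the curved wall only), E·2πrL = λ_enc L/ε₀.
E = |λ_enc|/(2πε₀r) = (3.67×10^-6)/(2π·8.85×10^-12·0.0549) = 1.20×10^6 N/C.

E ≈ 1.20×10^6 V/m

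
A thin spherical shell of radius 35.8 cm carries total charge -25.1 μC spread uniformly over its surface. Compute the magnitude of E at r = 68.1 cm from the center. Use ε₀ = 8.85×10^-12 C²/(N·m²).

|E| = 4.87×10^5 V/m

Take a concentric spherical Gaussian surface of radius r = 68.1 cm (r > 35.8 cm).
The entire shell is enclosed: Q_enc = -2.51e-5 C.
By Gauss's law, ∮E·dA = E·4πr² = Q_enc/ε₀.
E = |Q_enc|/(4πε₀r²) = (2.51e-5)/(4π·8.85×10^-12·(0.681)²) = 4.87×10^5 N/C.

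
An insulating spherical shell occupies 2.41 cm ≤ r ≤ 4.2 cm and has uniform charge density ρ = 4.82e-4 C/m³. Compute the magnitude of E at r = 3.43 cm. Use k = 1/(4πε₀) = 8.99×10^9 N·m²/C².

4.07×10^5 V/m

Symmetry ⇒ E = E(r) r̂. Gaussian sphere of radius r = 3.43 cm (within the shell material, 2.41 cm < r < 4.2 cm).
Only the shell between 2.41 cm and r is enclosed: Q_enc = ρ·(4π/3)(r³ − a³) = (4.82×10^-4)·(4π/3)·((0.0343)³ − (0.0241)³) = 5.321×10^-8 C.
Gauss's law: E·4πr² = Q_enc/ε₀.
E = k|Q_enc|/r² = (8.99×10^9)(5.321×10^-8)/(0.0343)² = 4.07×10^5 N/C.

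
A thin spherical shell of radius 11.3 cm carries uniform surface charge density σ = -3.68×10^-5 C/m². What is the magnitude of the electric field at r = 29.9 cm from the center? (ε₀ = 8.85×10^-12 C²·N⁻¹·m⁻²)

Take a concentric spherical Gaussian surface of radius r = 29.9 cm (r > 11.3 cm).
The entire shell is enclosed: Q_enc = σ·4πR² = (-3.68×10^-5)·4π·(0.113)² = -5.905e-6 C.
Gauss's law: E·4πr² = Q_enc/ε₀.
E = |Q_enc|/(4πε₀r²) = (5.905×10^-6)/(4π·8.85×10^-12·(0.299)²) = 5.94×10^5 N/C.

|E| = 5.94×10^5 N/C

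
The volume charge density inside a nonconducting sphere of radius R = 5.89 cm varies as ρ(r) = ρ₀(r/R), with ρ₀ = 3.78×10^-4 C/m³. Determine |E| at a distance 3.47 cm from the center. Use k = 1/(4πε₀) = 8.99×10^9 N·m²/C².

|E| ≈ 2.18e5 N/C

Take a concentric spherical Gaussian surface of radius r = 3.47 cm (r < R).
Q_enc = ∫₀^r ρ(r')·4πr'² dr' = (4πρ₀/R) ∫₀^r r'^3 dr' = 4πρ₀ r^4/(4·R) = 2.923e-8 C.
Gauss's law: E·4πr² = Q_enc/ε₀.
E = k|Q_enc|/r² = (8.99×10^9)(2.923×10^-8)/(0.0347)² = 2.18×10^5 N/C.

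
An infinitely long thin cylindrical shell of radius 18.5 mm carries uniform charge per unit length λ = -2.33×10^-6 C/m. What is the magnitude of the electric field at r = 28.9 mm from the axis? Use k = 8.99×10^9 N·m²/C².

|E| ≈ 1.45×10^6 N/C

Coaxial Gaussian cylinder, radius r = 28.9 mm, length L (r > 18.5 mm).
The full line charge is enclosed: λ_enc = -2.33×10^-6 C/m.
Since E is radial and uniform over the curved surface, Φ = E·2πrL = Q_enc/ε₀ = λ_enc L/ε₀.
E = 2k|λ_enc|/r = 2(8.99×10^9)(2.33e-6)/(0.0289) = 1.45×10^6 N/C.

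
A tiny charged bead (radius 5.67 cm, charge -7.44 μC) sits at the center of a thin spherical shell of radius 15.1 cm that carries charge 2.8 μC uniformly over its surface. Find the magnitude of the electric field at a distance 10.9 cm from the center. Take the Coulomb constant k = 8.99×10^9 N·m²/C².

E = 5.63e6 N/C

Use a concentric Gaussian sphere at r = 10.9 cm (between the bodies, 5.67 cm < r < 15.1 cm).
Only the inner charge is enclosed; the outer shell contributes nothing inside itself. Q_enc = -7.44 μC = -7.44×10^-6 C.
Applying ∮E·dA = Q_enc/ε₀ with Φ = E(4πr²):
E = k|Q_enc|/r² = (8.99×10^9)(7.44e-6)/(0.109)² = 5.63e6 N/C.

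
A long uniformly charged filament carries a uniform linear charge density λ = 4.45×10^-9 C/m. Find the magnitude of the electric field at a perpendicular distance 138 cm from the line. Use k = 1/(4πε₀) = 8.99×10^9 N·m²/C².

|E| = 58 N/C

Take a coaxial cylindrical Gaussian surface of radius r = 138 cm and length L.
Q_enc = λL, so λ_enc = 4.45e-9 C/m.
Gauss's law: E·2πrL = λ_enc L/ε₀.
E = 2k|λ_enc|/r = 2(8.99×10^9)(4.45×10^-9)/(1.38) = 58 N/C.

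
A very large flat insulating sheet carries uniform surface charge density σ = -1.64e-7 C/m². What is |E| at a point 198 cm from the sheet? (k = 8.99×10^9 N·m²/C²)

The symmetry is planar: E is normal to the sheet and the same magnitude on both sides. Take a pillbox straddling the sheet with end-cap area A.
Flux Φ = 2EA and Q_enc = σA, so 2EA = σA/ε₀ ⇒ E = |σ|/(2ε₀), independent of distance.
E = 2πk|σ| = 2π(8.99×10^9)(1.64e-7) = 9.26×10^3 N/C.

|E| = 9.26×10^3 N/C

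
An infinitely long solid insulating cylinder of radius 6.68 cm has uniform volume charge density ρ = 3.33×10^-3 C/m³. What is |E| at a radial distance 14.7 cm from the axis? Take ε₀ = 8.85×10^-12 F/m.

Take a coaxial cylindrical Gaussian surface of radius r = 14.7 cm and length L (r > 6.68 cm, full cross-section enclosed).
λ_enc = ρ·πR² = (3.33×10^-3)π(0.0668)² = 4.668×10^-5 C/m.
Applying ∮E·dA = Q_enc/ε₀ with the end caps contributing no flux:
E = |λ_enc|/(2πε₀r) = (4.668×10^-5)/(2π·8.85×10^-12·0.147) = 5.71×10^6 N/C.

E ≈ 5.71×10^6 N/C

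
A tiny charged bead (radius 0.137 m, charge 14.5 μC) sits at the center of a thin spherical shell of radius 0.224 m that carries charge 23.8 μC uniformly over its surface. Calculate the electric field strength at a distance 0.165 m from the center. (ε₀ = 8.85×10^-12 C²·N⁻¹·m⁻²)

4.79×10^6 N/C

Take a concentric spherical Gaussian surface of radius r = 0.165 m (between the bodies, 0.137 m < r < 0.224 m).
Only the inner charge is enclosed; the outer shell contributes nothing inside itself. Q_enc = 14.5 μC = 1.45×10^-5 C.
By Gauss's law, ∮E·dA = E·4πr² = Q_enc/ε₀.
E = |Q_enc|/(4πε₀r²) = (1.45e-5)/(4π·8.85×10^-12·(0.165)²) = 4.79×10^6 N/C.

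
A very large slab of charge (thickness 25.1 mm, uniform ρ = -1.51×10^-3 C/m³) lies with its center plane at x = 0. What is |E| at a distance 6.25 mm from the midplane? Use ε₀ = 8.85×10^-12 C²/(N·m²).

|E| ≈ 1.07×10^6 N/C

By symmetry E is perpendicular to the slab. A Gaussian pillbox from −6.25 mm to +6.25 mm (face area A) lies entirely within the slab.
Q_enc = ρ·(2x)·A and flux = 2EA, so 2EA = 2ρxA/ε₀ ⇒ E = |ρ|x/ε₀.
E = (1.51×10^-3)(0.00625)/(8.85×10^-12) = 1.07×10^6 N/C.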